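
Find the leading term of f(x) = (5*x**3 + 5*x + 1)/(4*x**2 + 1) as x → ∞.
5*x/4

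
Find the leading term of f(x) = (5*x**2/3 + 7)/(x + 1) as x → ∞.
5*x/3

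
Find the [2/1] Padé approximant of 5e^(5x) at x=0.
(125*x**2/6 + 50*x/3 + 5)/(1 - 5*x/3)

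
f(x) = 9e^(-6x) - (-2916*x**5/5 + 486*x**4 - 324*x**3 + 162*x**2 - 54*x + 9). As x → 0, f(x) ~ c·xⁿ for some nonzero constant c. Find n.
6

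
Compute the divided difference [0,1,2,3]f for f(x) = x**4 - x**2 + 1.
6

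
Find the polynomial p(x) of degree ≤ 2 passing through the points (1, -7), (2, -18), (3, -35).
-3*x**2 - 2*x - 2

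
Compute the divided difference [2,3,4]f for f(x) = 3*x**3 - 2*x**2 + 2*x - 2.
25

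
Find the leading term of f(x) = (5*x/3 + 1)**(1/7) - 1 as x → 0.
5*x/21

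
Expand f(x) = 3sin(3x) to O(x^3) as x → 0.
9*x + O(x**3)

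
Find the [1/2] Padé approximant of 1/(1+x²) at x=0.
1/(x**2 + 1)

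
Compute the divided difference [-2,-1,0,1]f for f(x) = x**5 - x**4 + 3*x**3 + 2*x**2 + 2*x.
10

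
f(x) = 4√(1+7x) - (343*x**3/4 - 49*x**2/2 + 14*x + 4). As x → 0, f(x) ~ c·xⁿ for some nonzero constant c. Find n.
4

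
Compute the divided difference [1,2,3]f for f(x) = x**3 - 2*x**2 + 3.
4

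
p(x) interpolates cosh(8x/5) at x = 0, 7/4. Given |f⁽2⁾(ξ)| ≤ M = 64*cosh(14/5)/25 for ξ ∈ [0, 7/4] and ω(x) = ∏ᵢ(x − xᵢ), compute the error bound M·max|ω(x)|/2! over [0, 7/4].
49*cosh(14/5)/50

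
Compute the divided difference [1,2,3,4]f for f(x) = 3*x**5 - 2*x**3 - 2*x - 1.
193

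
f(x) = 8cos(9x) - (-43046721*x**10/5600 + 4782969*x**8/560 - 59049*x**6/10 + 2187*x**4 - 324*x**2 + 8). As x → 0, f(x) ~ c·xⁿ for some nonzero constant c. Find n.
12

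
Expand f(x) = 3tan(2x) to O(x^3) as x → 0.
6*x + O(x**3)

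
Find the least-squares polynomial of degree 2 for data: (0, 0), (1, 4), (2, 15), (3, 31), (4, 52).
-8/35 + (137/70)x + (39/14)x²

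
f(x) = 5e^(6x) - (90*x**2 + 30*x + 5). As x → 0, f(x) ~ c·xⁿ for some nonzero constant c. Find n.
3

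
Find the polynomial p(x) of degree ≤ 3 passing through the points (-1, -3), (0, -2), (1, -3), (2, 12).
3*x**3 - x**2 - 3*x - 2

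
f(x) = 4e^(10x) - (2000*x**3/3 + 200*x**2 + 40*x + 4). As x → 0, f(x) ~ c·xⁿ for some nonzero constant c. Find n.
4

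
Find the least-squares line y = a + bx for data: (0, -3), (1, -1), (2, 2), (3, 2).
a = -27/10, b = 9/5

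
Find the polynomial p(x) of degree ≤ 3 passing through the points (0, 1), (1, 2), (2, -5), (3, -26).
-x**3 - x**2 + 3*x + 1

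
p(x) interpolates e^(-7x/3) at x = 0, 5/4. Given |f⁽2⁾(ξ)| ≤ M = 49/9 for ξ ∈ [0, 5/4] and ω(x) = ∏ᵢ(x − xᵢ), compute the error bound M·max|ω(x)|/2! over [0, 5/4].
1225/1152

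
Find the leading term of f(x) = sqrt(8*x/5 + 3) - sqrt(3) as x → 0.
4*sqrt(3)*x/15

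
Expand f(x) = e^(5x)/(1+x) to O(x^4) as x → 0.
1 + 4*x + 17*x**2/2 + 37*x**3/3 + O(x**4)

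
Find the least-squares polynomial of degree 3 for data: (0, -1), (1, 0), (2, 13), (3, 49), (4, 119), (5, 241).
-11/9 + (53/54)x + (-47/36)x² + (233/108)x³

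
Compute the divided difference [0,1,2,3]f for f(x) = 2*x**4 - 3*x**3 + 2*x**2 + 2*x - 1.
9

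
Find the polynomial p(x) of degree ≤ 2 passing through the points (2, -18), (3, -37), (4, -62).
-3*x**2 - 4*x + 2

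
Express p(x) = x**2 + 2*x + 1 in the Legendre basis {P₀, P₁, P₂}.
(4/3)P₀ + (2)P₁ + (2/3)P₂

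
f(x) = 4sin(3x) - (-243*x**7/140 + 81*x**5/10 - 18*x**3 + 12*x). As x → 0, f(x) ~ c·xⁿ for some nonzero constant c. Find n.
9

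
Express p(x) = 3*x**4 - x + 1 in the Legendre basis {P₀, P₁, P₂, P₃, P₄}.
(8/5)P₀ - P₁ + (12/7)P₂ + (24/35)P₄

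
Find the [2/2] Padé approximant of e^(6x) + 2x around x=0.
(-21*x**2 + 2*x + 1)/(9*x**2 - 6*x + 1)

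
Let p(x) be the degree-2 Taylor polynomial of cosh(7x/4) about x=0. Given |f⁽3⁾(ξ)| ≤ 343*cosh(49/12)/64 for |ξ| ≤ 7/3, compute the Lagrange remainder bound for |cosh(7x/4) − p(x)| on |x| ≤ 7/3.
117649*cosh(49/12)/10368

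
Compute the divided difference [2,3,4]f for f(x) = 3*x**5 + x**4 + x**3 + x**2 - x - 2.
920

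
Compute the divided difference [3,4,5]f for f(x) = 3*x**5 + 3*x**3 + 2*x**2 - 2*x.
2018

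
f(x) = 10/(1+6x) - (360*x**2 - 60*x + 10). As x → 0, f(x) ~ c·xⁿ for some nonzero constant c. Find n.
3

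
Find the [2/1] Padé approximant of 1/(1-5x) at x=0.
1/(1 - 5*x)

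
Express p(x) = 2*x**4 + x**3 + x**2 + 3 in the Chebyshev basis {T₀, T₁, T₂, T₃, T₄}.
(17/4)T₀ + (3/4)T₁ + (3/2)T₂ + (1/4)T₃ + (1/4)T₄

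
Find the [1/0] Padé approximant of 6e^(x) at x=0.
6*x + 6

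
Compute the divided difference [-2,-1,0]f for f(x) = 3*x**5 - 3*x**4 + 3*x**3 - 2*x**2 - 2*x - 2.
-77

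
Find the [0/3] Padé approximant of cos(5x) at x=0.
1/(25*x**2/2 + 1)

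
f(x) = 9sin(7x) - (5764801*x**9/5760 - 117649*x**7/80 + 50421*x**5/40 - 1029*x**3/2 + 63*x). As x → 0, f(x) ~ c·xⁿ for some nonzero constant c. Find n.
11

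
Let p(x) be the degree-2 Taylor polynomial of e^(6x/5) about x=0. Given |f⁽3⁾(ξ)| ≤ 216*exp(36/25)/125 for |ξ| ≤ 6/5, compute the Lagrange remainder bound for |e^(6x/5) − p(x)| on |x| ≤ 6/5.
7776*exp(36/25)/15625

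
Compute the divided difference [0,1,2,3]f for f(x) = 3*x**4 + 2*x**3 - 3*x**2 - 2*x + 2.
20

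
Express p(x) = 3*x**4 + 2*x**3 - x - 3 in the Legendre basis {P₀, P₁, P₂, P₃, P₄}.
(-12/5)P₀ + (1/5)P₁ + (12/7)P₂ + (4/5)P₃ + (24/35)P₄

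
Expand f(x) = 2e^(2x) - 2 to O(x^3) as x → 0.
4*x + 4*x**2 + O(x**3)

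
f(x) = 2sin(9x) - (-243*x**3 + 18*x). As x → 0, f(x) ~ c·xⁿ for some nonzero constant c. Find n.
5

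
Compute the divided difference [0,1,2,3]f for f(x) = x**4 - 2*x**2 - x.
6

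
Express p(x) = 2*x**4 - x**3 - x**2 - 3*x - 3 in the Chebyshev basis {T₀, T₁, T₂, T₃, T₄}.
(-11/4)T₀ + (-15/4)T₁ + (1/2)T₂ + (-1/4)T₃ + (1/4)T₄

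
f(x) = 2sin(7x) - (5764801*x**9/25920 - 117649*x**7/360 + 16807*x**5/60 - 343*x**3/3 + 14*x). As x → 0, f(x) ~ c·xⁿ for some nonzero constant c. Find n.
11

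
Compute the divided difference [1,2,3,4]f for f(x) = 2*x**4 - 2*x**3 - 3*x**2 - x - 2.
18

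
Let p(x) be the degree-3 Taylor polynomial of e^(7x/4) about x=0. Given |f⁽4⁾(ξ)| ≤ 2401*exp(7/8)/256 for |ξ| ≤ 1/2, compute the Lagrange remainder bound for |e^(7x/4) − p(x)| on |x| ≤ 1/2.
2401*exp(7/8)/98304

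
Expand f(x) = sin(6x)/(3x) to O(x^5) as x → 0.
2 - 12*x**2 + 108*x**4/5 + O(x**5)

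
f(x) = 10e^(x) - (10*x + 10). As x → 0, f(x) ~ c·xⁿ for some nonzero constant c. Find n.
2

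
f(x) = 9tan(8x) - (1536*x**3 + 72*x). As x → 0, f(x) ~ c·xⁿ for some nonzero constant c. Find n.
5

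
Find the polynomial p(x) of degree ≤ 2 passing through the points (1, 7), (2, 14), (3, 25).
2*x**2 + x + 4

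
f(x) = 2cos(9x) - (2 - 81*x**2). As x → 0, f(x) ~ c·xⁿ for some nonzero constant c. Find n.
4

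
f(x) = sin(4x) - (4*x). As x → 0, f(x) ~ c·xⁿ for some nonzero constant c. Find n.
3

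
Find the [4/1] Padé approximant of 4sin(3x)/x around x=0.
81*x**4/10 - 18*x**2 + 12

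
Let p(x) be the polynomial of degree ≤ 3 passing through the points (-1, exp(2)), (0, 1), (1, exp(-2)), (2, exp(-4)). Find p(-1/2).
(-5*exp(2) + 1 + 5*(3 + exp(2))*exp(4))*exp(-4)/16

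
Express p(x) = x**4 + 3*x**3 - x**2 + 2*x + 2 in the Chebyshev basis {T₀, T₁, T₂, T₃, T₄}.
(15/8)T₀ + (17/4)T₁ + (3/4)T₃ + (1/8)T₄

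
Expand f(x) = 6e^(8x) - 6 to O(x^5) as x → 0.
48*x + 192*x**2 + 512*x**3 + 1024*x**4 + O(x**5)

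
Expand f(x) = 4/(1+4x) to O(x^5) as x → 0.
4 - 16*x + 64*x**2 - 256*x**3 + 1024*x**4 + O(x**5)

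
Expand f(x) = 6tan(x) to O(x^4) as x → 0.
6*x + 2*x**3 + O(x**4)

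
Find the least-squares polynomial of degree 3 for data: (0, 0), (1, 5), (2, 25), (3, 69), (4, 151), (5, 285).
-25/126 + (2683/756)x + (23/126)x² + (227/108)x³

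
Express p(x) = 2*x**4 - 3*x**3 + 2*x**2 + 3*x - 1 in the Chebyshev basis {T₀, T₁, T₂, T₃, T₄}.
(3/4)T₀ + (3/4)T₁ + (2)T₂ + (-3/4)T₃ + (1/4)T₄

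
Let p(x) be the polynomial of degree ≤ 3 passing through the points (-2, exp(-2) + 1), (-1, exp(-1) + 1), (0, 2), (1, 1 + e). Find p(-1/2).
(-1 + 9*e + (25 - e)*exp(2))*exp(-2)/16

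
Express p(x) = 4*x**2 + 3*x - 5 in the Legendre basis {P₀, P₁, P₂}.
(-11/3)P₀ + (3)P₁ + (8/3)P₂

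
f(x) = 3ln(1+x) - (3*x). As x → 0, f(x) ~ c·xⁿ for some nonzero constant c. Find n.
2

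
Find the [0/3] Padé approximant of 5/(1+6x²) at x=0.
5/(6*x**2 + 1)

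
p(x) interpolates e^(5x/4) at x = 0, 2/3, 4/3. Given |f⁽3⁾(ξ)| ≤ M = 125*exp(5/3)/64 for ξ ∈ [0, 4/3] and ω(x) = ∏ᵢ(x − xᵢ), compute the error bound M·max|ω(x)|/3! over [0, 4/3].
125*sqrt(3)*exp(5/3)/5832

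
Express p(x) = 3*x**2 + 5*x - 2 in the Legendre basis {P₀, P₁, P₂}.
-P₀ + (5)P₁ + (2)P₂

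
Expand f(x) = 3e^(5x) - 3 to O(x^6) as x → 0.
15*x + 75*x**2/2 + 125*x**3/2 + 625*x**4/8 + 625*x**5/8 + O(x**6)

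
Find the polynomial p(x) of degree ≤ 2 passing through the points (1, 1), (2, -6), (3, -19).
-3*x**2 + 2*x + 2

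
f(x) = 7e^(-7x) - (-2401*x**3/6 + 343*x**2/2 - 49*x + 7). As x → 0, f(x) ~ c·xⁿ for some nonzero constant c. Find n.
4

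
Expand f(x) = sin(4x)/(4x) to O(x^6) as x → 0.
1 - 8*x**2/3 + 32*x**4/15 + O(x**6)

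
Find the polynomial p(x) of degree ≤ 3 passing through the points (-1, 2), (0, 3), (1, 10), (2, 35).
2*x**3 + 3*x**2 + 2*x + 3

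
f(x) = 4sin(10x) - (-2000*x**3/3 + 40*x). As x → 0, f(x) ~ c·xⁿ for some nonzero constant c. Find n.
5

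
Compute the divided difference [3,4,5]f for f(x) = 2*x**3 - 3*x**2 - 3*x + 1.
21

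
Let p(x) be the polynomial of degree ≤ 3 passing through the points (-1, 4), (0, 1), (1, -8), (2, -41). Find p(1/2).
-13/8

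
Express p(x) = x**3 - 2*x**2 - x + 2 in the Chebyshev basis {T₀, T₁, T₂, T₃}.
T₀ + (-1/4)T₁ - T₂ + (1/4)T₃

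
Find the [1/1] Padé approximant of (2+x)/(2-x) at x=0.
(x/2 + 1)/(1 - x/2)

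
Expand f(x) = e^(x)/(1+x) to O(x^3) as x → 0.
1 + x**2/2 + O(x**3)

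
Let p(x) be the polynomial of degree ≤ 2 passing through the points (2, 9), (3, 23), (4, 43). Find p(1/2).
-3/4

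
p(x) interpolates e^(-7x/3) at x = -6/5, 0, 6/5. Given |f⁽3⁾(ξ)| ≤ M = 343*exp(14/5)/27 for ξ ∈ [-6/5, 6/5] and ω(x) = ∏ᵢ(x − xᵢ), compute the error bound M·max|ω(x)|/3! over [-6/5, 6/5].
2744*sqrt(3)*exp(14/5)/3375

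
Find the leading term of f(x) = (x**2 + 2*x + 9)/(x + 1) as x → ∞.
x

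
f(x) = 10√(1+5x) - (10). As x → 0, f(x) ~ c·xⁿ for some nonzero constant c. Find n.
1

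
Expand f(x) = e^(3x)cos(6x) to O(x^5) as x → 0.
1 + 3*x - 27*x**2/2 - 99*x**3/2 - 189*x**4/8 + O(x**5)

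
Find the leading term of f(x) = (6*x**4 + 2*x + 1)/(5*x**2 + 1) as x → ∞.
6*x**2/5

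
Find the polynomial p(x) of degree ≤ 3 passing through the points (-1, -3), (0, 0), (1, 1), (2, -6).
-x**3 - x**2 + 3*x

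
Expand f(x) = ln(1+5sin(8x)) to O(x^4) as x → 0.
40*x - 800*x**2 + 62720*x**3/3 + O(x**4)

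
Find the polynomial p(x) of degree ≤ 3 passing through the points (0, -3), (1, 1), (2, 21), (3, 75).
3*x**3 - x**2 + 2*x - 3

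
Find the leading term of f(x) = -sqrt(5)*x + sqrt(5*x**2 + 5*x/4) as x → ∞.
sqrt(5)/8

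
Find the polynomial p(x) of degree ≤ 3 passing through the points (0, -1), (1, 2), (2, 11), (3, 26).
3*x**2 - 1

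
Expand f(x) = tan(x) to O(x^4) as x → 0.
x + x**3/3 + O(x**4)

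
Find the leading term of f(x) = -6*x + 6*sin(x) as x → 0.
-x**3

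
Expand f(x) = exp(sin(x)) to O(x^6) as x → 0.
1 + x + x**2/2 - x**4/8 - x**5/15 + O(x**6)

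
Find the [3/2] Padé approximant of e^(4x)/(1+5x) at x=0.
(4556*x**3/1515 + 2082*x**2/505 + 3069*x/1010 + 1)/(-4887*x**2/1010 + 4079*x/1010 + 1)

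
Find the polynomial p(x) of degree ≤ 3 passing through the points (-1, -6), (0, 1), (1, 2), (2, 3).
x**3 - 3*x**2 + 3*x + 1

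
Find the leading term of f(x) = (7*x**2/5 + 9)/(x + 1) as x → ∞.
7*x/5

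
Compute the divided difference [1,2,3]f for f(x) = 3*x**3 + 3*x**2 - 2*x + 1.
21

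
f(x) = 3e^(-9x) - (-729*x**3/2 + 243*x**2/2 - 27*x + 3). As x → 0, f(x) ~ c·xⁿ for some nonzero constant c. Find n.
4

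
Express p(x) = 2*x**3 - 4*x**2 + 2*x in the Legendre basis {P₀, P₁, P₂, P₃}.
(-4/3)P₀ + (16/5)P₁ + (-8/3)P₂ + (4/5)P₃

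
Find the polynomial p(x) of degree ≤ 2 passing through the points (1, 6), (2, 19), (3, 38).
3*x**2 + 4*x - 1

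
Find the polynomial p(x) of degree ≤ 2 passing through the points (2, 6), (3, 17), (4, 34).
3*x**2 - 4*x + 2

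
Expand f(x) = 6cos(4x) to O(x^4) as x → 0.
6 - 48*x**2 + O(x**4)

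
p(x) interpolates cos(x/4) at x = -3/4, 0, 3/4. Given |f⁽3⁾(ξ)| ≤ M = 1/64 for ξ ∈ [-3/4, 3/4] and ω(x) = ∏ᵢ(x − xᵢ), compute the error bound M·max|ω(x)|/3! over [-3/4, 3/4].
sqrt(3)/4096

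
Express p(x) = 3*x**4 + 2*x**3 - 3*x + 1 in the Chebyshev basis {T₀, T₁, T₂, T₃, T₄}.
(17/8)T₀ + (-3/2)T₁ + (3/2)T₂ + (1/2)T₃ + (3/8)T₄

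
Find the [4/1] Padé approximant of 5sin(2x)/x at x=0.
4*x**4/3 - 20*x**2/3 + 10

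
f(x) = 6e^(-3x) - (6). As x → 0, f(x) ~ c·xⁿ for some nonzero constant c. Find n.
1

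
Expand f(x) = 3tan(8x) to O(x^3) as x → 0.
24*x + O(x**3)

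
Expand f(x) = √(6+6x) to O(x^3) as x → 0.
sqrt(6) + sqrt(6)*x/2 - sqrt(6)*x**2/8 + O(x**3)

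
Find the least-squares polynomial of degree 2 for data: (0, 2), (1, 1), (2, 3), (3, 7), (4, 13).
66/35 + (-62/35)x + (8/7)x²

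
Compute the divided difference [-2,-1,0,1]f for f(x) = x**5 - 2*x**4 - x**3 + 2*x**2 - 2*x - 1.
8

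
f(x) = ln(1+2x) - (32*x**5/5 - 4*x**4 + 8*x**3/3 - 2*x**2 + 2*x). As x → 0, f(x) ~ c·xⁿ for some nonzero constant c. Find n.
6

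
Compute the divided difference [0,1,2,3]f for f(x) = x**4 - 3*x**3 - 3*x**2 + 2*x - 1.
3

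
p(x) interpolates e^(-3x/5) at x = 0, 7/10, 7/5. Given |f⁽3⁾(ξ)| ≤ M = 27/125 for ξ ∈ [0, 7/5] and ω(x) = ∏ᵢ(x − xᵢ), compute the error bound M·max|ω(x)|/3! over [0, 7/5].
343*sqrt(3)/125000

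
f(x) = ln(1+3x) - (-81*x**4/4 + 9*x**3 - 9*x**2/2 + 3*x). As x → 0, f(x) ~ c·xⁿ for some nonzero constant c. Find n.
5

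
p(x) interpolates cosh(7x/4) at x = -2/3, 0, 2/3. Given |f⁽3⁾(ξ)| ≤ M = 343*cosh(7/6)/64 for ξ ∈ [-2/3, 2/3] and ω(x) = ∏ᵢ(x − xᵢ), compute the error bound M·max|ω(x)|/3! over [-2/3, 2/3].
343*sqrt(3)*cosh(7/6)/5832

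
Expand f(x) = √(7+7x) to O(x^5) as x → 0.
sqrt(7) + sqrt(7)*x/2 - sqrt(7)*x**2/8 + sqrt(7)*x**3/16 - 5*sqrt(7)*x**4/128 + O(x**5)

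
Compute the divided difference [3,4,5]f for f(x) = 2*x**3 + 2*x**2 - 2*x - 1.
26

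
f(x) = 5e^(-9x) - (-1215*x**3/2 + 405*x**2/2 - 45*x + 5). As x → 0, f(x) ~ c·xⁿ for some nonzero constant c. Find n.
4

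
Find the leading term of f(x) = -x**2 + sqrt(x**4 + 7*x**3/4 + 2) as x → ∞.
7*x/8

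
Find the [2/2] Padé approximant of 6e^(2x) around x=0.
(2*x**2 + 6*x + 6)/(x**2/3 - x + 1)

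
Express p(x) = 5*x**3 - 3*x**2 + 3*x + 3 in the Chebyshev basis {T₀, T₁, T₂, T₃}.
(3/2)T₀ + (27/4)T₁ + (-3/2)T₂ + (5/4)T₃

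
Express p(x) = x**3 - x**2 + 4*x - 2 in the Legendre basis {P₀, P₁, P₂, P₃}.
(-7/3)P₀ + (23/5)P₁ + (-2/3)P₂ + (2/5)P₃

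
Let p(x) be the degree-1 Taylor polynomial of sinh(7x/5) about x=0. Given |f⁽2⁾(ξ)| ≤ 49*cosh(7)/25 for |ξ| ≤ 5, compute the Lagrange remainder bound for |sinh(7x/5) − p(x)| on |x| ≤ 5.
49*cosh(7)/2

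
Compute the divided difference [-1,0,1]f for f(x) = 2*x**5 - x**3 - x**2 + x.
-1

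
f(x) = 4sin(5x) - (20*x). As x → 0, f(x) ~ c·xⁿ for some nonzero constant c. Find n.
3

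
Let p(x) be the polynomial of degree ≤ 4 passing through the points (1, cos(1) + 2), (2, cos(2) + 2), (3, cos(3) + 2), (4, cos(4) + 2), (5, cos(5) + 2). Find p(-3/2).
5005*cos(3)/64 + 2 + 1155*cos(5)/128 + 3003*cos(1)/128 - 1365*cos(4)/32 - 2145*cos(2)/32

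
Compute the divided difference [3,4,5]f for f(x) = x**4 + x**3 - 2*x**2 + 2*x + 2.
107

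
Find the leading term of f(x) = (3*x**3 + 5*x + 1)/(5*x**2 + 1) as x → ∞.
3*x/5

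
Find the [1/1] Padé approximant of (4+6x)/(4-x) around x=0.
(3*x/2 + 1)/(1 - x/4)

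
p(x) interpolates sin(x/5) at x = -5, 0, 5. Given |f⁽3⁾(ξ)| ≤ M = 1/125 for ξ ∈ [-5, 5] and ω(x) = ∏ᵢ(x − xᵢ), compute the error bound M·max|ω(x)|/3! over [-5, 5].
sqrt(3)/27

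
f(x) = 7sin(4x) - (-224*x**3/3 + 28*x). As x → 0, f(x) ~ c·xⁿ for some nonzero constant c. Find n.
5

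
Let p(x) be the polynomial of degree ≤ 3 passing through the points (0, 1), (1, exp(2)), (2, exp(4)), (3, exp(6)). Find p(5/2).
-5*exp(2)/16 + 1/16 + 15*exp(4)/16 + 5*exp(6)/16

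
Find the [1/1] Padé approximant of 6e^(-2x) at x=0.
(6 - 6*x)/(x + 1)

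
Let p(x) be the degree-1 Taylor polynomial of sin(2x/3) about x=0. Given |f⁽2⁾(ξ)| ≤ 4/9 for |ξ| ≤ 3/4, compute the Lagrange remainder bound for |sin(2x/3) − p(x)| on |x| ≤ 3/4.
1/8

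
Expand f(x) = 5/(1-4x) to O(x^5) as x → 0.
5 + 20*x + 80*x**2 + 320*x**3 + 1280*x**4 + O(x**5)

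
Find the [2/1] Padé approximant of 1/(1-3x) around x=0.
1/(1 - 3*x)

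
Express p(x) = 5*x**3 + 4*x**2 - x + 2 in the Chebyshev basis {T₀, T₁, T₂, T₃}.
(4)T₀ + (11/4)T₁ + (2)T₂ + (5/4)T₃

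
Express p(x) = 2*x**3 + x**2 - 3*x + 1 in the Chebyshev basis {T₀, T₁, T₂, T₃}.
(3/2)T₀ + (-3/2)T₁ + (1/2)T₂ + (1/2)T₃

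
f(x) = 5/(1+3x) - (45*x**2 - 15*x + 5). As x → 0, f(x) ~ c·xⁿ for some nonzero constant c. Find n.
3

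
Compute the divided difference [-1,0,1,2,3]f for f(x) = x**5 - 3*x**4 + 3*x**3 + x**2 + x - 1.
2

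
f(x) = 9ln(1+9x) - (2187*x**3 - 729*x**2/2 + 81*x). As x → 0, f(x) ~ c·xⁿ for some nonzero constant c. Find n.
4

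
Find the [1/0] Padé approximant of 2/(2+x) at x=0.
1 - x/2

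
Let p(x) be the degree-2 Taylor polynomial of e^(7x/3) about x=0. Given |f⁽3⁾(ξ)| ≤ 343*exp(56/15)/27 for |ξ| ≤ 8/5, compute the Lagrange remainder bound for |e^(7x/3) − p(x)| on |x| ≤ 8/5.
87808*exp(56/15)/10125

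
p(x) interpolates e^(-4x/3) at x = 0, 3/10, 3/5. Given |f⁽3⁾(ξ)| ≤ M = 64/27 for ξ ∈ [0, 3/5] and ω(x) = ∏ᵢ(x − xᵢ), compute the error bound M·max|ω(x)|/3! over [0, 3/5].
8*sqrt(3)/3375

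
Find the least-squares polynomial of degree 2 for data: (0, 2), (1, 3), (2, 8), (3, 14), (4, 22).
61/35 + (57/70)x + (15/14)x²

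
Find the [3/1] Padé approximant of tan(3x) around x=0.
9*x**3 + 3*x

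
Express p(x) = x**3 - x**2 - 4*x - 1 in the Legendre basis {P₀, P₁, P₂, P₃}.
(-4/3)P₀ + (-17/5)P₁ + (-2/3)P₂ + (2/5)P₃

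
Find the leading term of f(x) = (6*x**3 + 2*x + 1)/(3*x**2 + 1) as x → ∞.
2*x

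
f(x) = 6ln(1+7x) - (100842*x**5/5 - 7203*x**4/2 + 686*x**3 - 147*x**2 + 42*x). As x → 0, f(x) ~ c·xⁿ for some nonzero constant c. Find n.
6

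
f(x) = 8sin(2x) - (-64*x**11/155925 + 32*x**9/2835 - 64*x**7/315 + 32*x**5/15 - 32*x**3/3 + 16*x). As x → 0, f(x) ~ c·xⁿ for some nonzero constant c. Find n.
13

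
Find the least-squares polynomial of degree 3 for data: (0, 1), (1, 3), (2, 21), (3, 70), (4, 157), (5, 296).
23/21 + (-449/126)x + (269/84)x² + (67/36)x³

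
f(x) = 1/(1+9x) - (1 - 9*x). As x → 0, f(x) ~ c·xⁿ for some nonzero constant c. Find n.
2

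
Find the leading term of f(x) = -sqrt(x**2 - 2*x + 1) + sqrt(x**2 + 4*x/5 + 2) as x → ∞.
7/5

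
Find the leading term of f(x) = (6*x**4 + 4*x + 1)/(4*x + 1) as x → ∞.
3*x**3/2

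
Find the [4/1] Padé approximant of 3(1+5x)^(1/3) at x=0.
(625*x**4/81 - 200*x**3/27 + 10*x**2 + 16*x + 3)/(11*x/3 + 1)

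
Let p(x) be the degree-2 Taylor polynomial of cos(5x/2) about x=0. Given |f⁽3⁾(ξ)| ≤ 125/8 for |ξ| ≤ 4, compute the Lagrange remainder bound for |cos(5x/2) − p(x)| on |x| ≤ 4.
500/3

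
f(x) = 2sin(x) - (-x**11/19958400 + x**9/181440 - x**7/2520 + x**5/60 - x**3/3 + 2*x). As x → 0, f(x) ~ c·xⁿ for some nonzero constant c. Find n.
13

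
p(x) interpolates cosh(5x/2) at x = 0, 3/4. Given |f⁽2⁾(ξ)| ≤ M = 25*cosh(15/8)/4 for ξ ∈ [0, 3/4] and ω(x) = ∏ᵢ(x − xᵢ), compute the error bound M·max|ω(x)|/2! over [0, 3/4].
225*cosh(15/8)/512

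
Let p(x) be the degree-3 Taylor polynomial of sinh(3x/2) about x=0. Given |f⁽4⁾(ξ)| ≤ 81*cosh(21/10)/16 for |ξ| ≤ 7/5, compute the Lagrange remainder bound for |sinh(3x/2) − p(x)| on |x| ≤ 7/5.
64827*cosh(21/10)/80000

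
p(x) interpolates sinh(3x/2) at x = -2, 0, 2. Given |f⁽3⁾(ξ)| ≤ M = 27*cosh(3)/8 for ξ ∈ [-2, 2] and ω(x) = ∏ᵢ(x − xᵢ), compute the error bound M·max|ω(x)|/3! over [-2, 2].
sqrt(3)*cosh(3)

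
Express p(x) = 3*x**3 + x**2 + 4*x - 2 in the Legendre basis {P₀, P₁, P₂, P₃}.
(-5/3)P₀ + (29/5)P₁ + (2/3)P₂ + (6/5)P₃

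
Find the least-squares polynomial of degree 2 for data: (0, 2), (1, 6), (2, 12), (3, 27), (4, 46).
83/35 + (-17/70)x + (39/14)x²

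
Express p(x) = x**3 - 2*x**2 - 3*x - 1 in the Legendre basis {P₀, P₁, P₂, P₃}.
(-5/3)P₀ + (-12/5)P₁ + (-4/3)P₂ + (2/5)P₃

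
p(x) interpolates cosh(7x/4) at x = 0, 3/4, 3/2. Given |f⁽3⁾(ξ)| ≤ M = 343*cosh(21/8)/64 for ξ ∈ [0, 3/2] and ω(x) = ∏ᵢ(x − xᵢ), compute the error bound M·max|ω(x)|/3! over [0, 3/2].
343*sqrt(3)*cosh(21/8)/4096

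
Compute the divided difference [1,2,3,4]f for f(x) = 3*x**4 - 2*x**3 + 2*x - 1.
28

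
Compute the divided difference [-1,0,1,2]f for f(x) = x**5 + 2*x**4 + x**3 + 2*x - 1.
10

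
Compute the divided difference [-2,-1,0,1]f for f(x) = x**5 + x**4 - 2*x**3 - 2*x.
1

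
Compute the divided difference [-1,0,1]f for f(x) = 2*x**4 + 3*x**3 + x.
2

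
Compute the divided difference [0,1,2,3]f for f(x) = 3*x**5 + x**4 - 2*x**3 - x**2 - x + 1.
79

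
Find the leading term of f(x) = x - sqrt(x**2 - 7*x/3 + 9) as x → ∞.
7/6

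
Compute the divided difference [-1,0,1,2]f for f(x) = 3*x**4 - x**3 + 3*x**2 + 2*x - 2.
5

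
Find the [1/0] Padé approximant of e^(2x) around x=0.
2*x + 1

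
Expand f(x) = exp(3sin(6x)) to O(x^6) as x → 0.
1 + 18*x + 162*x**2 + 864*x**3 + 2430*x**4 - 7776*x**5/5 + O(x**6)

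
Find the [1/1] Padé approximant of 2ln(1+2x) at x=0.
4*x/(x + 1)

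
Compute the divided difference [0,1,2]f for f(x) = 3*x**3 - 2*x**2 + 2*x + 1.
7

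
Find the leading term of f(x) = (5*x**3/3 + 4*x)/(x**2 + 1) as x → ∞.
5*x/3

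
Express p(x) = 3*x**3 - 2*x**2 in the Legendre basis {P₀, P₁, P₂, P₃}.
(-2/3)P₀ + (9/5)P₁ + (-4/3)P₂ + (6/5)P₃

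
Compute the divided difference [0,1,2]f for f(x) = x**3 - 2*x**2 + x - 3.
1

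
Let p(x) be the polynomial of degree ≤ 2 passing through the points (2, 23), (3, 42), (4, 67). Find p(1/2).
23/4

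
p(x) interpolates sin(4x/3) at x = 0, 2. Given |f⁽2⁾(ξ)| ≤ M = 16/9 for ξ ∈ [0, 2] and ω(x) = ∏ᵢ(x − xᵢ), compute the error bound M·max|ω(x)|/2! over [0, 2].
8/9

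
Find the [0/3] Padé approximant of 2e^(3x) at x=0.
2/(-9*x**3/2 + 9*x**2/2 - 3*x + 1)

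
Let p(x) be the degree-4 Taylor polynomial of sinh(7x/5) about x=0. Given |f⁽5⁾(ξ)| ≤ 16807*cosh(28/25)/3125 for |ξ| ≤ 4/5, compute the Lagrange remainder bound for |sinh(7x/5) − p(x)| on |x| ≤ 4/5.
2151296*cosh(28/25)/146484375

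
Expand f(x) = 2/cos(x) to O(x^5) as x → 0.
2 + x**2 + 5*x**4/12 + O(x**5)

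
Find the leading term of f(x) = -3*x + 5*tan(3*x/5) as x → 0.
9*x**3/25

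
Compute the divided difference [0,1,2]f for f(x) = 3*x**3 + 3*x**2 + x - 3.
12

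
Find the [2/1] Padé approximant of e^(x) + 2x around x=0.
(-x**2/2 + 8*x/3 + 1)/(1 - x/3)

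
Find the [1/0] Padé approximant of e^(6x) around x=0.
6*x + 1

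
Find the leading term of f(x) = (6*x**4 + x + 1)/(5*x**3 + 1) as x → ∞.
6*x/5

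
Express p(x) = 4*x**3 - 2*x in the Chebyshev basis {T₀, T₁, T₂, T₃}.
T₁ + T₃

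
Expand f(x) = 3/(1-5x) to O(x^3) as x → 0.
3 + 15*x + 75*x**2 + O(x**3)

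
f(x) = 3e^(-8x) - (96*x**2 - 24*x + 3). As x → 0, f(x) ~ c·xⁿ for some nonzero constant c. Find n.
3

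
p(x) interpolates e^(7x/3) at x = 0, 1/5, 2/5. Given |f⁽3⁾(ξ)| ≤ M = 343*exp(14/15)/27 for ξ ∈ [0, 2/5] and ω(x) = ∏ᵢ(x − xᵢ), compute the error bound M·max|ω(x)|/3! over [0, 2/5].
343*sqrt(3)*exp(14/15)/91125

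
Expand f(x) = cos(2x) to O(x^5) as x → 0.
1 - 2*x**2 + 2*x**4/3 + O(x**5)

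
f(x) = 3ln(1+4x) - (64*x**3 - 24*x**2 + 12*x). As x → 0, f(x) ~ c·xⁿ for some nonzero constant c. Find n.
4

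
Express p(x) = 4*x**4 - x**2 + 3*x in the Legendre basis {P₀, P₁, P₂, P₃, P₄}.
(7/15)P₀ + (3)P₁ + (34/21)P₂ + (32/35)P₄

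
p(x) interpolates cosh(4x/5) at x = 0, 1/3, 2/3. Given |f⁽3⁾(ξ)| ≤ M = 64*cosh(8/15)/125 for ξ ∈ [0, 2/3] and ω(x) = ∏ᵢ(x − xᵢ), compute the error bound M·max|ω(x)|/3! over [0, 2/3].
64*sqrt(3)*cosh(8/15)/91125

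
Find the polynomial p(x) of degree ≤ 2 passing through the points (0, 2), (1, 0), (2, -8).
-3*x**2 + x + 2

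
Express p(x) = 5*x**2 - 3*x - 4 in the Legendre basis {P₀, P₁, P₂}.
(-7/3)P₀ + (-3)P₁ + (10/3)P₂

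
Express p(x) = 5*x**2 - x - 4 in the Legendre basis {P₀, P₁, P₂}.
(-7/3)P₀ - P₁ + (10/3)P₂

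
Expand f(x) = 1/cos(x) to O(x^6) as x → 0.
1 + x**2/2 + 5*x**4/24 + O(x**6)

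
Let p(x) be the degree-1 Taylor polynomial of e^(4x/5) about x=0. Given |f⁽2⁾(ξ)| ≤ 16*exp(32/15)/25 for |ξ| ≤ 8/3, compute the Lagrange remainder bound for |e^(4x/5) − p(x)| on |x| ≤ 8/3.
512*exp(32/15)/225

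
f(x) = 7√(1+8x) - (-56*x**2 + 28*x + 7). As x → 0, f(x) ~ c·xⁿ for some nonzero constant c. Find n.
3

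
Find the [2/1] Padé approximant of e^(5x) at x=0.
(25*x**2/6 + 10*x/3 + 1)/(1 - 5*x/3)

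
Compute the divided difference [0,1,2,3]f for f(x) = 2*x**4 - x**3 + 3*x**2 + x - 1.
11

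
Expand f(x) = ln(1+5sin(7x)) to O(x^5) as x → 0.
35*x - 1225*x**2/2 + 84035*x**3/6 - 4381825*x**4/12 + O(x**5)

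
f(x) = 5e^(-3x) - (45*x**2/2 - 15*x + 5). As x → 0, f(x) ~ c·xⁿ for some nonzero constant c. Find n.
3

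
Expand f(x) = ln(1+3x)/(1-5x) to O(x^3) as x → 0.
3*x + 21*x**2/2 + O(x**3)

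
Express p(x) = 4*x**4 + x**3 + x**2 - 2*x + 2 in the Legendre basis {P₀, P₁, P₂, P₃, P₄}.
(47/15)P₀ + (-7/5)P₁ + (62/21)P₂ + (2/5)P₃ + (32/35)P₄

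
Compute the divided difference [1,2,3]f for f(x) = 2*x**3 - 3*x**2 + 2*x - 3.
9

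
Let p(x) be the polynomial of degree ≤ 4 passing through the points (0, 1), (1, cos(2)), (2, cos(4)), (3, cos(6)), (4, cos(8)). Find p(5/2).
45*cos(4)/64 - 5*cos(8)/128 + 3/128 - 5*cos(2)/32 + 15*cos(6)/32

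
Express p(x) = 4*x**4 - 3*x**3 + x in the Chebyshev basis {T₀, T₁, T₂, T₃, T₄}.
(3/2)T₀ + (-5/4)T₁ + (2)T₂ + (-3/4)T₃ + (1/2)T₄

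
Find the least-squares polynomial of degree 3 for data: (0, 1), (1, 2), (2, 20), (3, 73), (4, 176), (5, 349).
121/126 + (-181/108)x + (-25/252)x² + (155/54)x³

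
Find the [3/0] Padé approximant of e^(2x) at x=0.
4*x**3/3 + 2*x**2 + 2*x + 1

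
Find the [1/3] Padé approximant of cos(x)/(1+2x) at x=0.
(1 - 5*x/24)/(43*x**3/48 + x**2/12 + 43*x/24 + 1)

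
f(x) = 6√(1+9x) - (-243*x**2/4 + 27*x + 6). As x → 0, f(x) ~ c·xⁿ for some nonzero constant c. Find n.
3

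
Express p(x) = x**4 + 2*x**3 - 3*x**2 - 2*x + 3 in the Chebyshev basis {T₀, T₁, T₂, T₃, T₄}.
(15/8)T₀ + (-1/2)T₁ - T₂ + (1/2)T₃ + (1/8)T₄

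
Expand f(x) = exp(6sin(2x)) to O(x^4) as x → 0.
1 + 12*x + 72*x**2 + 280*x**3 + O(x**4)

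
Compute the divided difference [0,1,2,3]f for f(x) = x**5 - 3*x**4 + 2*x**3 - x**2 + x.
9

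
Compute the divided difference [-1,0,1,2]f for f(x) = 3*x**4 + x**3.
7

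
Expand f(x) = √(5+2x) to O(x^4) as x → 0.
sqrt(5) + sqrt(5)*x/5 - sqrt(5)*x**2/50 + sqrt(5)*x**3/250 + O(x**4)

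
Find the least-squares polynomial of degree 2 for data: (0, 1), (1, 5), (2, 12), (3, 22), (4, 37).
41/35 + (123/70)x + (25/14)x²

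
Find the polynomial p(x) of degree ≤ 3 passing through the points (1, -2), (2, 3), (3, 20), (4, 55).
x**3 - 2*x - 1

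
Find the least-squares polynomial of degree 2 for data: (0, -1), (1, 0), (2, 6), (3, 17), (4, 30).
-44/35 + (-27/70)x + (29/14)x²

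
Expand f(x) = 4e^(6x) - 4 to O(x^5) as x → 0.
24*x + 72*x**2 + 144*x**3 + 216*x**4 + O(x**5)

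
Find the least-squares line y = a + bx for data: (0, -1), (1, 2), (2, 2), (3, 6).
a = -9/10, b = 21/10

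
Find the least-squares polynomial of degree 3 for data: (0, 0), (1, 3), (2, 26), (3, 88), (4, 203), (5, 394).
-11/126 + (-559/756)x + (251/252)x² + (161/54)x³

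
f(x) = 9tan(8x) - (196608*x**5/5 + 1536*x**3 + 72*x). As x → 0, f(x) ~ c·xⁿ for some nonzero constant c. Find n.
7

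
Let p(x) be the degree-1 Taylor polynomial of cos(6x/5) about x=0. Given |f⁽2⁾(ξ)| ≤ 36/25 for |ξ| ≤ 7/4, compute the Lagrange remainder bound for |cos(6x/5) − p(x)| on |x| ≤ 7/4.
441/200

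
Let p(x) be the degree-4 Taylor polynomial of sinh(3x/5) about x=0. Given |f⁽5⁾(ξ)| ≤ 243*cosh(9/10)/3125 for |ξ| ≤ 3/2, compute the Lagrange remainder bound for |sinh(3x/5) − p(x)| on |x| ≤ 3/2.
19683*cosh(9/10)/4000000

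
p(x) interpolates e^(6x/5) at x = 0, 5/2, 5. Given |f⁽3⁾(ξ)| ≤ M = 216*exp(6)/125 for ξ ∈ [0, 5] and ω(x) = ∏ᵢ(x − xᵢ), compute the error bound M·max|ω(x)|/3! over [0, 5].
sqrt(3)*exp(6)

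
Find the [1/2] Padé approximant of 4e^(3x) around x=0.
(4*x + 4)/(3*x**2/2 - 2*x + 1)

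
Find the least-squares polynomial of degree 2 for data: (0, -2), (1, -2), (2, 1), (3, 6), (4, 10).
-83/35 + (12/35)x + (5/7)x²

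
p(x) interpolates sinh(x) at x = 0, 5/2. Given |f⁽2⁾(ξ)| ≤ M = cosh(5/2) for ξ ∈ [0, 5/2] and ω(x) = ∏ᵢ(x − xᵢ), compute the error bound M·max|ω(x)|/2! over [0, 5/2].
25*cosh(5/2)/32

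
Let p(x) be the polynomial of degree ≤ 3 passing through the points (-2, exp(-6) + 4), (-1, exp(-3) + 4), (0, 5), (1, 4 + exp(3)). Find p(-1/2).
(-1 + 9*exp(3) + (73 - exp(3))*exp(6))*exp(-6)/16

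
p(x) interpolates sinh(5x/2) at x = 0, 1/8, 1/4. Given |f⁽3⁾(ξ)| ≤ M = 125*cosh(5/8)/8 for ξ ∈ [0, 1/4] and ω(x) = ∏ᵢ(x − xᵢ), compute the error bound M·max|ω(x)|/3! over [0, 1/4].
125*sqrt(3)*cosh(5/8)/110592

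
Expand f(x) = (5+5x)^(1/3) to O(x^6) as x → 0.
5**(1/3) + 5**(1/3)*x/3 - 5**(1/3)*x**2/9 + 5*5**(1/3)*x**3/81 - 10*5**(1/3)*x**4/243 + 22*5**(1/3)*x**5/729 + O(x**6)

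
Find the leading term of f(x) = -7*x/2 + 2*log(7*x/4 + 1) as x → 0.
-49*x**2/16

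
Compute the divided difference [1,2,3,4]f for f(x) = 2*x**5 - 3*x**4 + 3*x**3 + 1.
103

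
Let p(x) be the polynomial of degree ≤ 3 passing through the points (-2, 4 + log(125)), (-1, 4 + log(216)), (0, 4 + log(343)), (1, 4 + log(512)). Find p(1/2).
4 + log(98*2**(7/8)*3**(1/16)*5**(3/16)*7**(13/16)/3)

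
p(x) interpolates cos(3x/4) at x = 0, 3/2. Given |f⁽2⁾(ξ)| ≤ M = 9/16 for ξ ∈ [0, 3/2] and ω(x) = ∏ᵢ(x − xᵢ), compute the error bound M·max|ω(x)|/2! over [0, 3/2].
81/512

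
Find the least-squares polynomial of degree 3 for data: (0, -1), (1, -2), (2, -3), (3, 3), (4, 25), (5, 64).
-52/63 + (-5/54)x + (-323/126)x² + (28/27)x³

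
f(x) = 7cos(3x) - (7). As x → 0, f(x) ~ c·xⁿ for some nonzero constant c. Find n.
2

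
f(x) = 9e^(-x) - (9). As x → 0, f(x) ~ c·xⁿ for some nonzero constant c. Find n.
1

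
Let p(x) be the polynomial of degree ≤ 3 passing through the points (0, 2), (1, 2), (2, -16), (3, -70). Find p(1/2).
25/8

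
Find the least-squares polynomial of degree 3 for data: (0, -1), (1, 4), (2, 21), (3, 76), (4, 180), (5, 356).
-11/14 + (209/84)x + (-23/14)x² + (37/12)x³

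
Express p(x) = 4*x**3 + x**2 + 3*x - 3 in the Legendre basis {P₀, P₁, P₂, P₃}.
(-8/3)P₀ + (27/5)P₁ + (2/3)P₂ + (8/5)P₃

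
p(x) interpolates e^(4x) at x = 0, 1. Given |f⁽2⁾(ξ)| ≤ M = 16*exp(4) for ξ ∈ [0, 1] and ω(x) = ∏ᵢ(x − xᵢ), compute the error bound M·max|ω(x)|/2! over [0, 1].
2*exp(4)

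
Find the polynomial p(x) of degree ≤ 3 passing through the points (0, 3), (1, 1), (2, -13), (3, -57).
-3*x**3 + 3*x**2 - 2*x + 3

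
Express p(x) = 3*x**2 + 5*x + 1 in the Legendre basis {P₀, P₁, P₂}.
(2)P₀ + (5)P₁ + (2)P₂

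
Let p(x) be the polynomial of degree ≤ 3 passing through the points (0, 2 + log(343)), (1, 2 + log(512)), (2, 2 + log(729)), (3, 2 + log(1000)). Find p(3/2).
2 + log(432*2**(7/8)*3**(3/8)*35**(13/16)/35)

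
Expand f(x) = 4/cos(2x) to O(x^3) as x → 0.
4 + 8*x**2 + O(x**3)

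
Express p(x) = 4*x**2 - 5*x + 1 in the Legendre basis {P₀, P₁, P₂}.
(7/3)P₀ + (-5)P₁ + (8/3)P₂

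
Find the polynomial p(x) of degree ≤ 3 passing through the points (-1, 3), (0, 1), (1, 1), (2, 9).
x**3 + x**2 - 2*x + 1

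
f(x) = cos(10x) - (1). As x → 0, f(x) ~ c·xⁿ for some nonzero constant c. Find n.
2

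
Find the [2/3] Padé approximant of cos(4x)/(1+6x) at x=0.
(1 - 20*x**2/3)/(8*x**3 + 4*x**2/3 + 6*x + 1)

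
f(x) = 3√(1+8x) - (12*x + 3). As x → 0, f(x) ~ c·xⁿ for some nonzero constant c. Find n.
2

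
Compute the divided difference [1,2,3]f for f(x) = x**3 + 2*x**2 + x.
8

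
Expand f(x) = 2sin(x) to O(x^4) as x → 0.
2*x - x**3/3 + O(x**4)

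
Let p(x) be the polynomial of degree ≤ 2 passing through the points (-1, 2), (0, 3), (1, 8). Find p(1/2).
5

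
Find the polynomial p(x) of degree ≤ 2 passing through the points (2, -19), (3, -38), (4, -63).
-3*x**2 - 4*x + 1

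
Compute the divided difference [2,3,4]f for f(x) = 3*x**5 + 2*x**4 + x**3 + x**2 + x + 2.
975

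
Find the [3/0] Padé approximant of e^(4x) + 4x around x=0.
32*x**3/3 + 8*x**2 + 8*x + 1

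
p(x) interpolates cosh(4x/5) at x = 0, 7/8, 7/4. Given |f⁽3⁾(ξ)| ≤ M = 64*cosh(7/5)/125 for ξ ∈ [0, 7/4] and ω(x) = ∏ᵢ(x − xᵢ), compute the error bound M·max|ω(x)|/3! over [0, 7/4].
343*sqrt(3)*cosh(7/5)/27000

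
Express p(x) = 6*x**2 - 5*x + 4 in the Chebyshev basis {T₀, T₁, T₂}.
(7)T₀ + (-5)T₁ + (3)T₂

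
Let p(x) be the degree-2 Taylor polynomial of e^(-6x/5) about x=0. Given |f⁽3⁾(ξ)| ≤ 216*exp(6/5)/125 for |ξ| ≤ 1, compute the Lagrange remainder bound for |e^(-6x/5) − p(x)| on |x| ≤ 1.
36*exp(6/5)/125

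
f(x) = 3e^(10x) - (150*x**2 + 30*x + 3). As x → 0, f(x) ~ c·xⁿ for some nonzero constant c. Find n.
3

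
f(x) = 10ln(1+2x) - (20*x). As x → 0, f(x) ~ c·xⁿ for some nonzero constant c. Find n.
2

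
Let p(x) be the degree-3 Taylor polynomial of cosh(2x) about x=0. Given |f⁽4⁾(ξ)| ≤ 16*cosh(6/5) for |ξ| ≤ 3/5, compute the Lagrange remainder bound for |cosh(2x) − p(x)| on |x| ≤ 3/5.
54*cosh(6/5)/625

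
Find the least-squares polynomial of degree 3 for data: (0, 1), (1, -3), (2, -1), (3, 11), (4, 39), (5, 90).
8/9 + (-778/189)x + (-97/252)x² + (103/108)x³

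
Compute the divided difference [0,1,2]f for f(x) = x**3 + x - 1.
3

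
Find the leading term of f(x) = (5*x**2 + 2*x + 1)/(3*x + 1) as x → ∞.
5*x/3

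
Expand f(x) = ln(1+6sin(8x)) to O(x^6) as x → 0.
48*x - 1152*x**2 + 36352*x**3 - 1302528*x**4 + 49782784*x**5 + O(x**6)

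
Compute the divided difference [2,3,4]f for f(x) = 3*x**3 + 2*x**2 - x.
29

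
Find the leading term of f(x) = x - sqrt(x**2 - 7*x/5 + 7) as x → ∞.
7/10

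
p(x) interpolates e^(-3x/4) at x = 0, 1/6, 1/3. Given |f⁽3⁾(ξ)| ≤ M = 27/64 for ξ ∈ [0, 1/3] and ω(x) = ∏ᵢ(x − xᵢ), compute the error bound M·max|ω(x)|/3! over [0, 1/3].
sqrt(3)/13824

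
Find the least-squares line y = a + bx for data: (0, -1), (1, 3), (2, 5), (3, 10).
a = -1, b = 7/2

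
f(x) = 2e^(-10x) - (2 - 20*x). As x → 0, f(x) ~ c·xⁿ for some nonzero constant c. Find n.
2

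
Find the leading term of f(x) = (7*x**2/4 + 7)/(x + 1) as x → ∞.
7*x/4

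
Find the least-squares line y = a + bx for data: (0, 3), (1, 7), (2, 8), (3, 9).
a = 39/10, b = 19/10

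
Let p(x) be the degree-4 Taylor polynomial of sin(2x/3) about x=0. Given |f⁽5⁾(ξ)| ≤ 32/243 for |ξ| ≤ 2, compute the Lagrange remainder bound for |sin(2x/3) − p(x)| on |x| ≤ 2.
128/3645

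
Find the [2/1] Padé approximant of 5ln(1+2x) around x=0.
10*x*(x + 3)/(3*(4*x/3 + 1))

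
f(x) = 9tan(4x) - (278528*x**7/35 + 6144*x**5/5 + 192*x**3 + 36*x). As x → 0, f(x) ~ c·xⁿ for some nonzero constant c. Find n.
9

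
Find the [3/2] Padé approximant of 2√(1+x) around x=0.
(x**3/16 + 9*x**2/8 + 3*x + 2)/(3*x**2/16 + x + 1)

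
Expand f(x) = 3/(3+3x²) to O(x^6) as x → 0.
1 - x**2 + x**4 + O(x**6)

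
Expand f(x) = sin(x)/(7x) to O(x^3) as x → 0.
1/7 - x**2/42 + O(x**3)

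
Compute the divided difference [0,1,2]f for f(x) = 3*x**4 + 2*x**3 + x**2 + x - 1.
28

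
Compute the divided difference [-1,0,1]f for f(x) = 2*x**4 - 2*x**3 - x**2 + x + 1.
1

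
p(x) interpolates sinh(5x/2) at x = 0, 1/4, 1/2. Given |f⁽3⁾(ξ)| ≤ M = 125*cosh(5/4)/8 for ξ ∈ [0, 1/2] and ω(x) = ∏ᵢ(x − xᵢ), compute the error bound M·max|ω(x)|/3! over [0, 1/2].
125*sqrt(3)*cosh(5/4)/13824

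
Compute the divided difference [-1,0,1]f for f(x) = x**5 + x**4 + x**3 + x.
1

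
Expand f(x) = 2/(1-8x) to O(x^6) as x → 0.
2 + 16*x + 128*x**2 + 1024*x**3 + 8192*x**4 + 65536*x**5 + O(x**6)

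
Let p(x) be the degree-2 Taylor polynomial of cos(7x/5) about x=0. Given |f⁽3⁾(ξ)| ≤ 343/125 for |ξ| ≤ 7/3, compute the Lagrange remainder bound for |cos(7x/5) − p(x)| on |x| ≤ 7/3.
117649/20250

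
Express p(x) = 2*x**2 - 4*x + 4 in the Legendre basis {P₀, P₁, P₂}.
(14/3)P₀ + (-4)P₁ + (4/3)P₂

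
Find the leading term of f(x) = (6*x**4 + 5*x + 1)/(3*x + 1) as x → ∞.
2*x**3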